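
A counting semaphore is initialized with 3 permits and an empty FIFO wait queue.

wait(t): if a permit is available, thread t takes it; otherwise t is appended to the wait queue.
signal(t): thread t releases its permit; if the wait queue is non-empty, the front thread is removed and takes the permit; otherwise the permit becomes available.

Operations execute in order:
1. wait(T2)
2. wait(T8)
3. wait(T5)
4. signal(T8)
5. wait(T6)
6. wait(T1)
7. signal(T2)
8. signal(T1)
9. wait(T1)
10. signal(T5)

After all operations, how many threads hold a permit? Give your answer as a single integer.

Step 1: wait(T2) -> count=2 queue=[] holders={T2}
Step 2: wait(T8) -> count=1 queue=[] holders={T2,T8}
Step 3: wait(T5) -> count=0 queue=[] holders={T2,T5,T8}
Step 4: signal(T8) -> count=1 queue=[] holders={T2,T5}
Step 5: wait(T6) -> count=0 queue=[] holders={T2,T5,T6}
Step 6: wait(T1) -> count=0 queue=[T1] holders={T2,T5,T6}
Step 7: signal(T2) -> count=0 queue=[] holders={T1,T5,T6}
Step 8: signal(T1) -> count=1 queue=[] holders={T5,T6}
Step 9: wait(T1) -> count=0 queue=[] holders={T1,T5,T6}
Step 10: signal(T5) -> count=1 queue=[] holders={T1,T6}
Final holders: {T1,T6} -> 2 thread(s)

Answer: 2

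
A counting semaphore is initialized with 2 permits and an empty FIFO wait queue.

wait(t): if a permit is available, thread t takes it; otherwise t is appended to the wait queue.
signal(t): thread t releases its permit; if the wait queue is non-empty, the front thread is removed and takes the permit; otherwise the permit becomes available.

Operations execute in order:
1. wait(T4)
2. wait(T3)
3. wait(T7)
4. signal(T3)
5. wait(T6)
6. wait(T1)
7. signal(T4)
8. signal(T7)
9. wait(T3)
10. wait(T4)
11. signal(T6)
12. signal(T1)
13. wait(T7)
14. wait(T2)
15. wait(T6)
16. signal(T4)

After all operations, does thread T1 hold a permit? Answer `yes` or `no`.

Step 1: wait(T4) -> count=1 queue=[] holders={T4}
Step 2: wait(T3) -> count=0 queue=[] holders={T3,T4}
Step 3: wait(T7) -> count=0 queue=[T7] holders={T3,T4}
Step 4: signal(T3) -> count=0 queue=[] holders={T4,T7}
Step 5: wait(T6) -> count=0 queue=[T6] holders={T4,T7}
Step 6: wait(T1) -> count=0 queue=[T6,T1] holders={T4,T7}
Step 7: signal(T4) -> count=0 queue=[T1] holders={T6,T7}
Step 8: signal(T7) -> count=0 queue=[] holders={T1,T6}
Step 9: wait(T3) -> count=0 queue=[T3] holders={T1,T6}
Step 10: wait(T4) -> count=0 queue=[T3,T4] holders={T1,T6}
Step 11: signal(T6) -> count=0 queue=[T4] holders={T1,T3}
Step 12: signal(T1) -> count=0 queue=[] holders={T3,T4}
Step 13: wait(T7) -> count=0 queue=[T7] holders={T3,T4}
Step 14: wait(T2) -> count=0 queue=[T7,T2] holders={T3,T4}
Step 15: wait(T6) -> count=0 queue=[T7,T2,T6] holders={T3,T4}
Step 16: signal(T4) -> count=0 queue=[T2,T6] holders={T3,T7}
Final holders: {T3,T7} -> T1 not in holders

Answer: no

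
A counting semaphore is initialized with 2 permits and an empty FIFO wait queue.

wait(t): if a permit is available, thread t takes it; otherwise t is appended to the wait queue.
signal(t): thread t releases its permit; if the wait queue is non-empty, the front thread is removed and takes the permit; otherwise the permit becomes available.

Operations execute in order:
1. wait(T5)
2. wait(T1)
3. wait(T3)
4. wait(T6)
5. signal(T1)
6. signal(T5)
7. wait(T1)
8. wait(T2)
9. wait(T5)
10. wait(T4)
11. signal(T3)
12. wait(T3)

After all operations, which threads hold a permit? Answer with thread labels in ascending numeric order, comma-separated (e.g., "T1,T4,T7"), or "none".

Answer: T1,T6

Derivation:
Step 1: wait(T5) -> count=1 queue=[] holders={T5}
Step 2: wait(T1) -> count=0 queue=[] holders={T1,T5}
Step 3: wait(T3) -> count=0 queue=[T3] holders={T1,T5}
Step 4: wait(T6) -> count=0 queue=[T3,T6] holders={T1,T5}
Step 5: signal(T1) -> count=0 queue=[T6] holders={T3,T5}
Step 6: signal(T5) -> count=0 queue=[] holders={T3,T6}
Step 7: wait(T1) -> count=0 queue=[T1] holders={T3,T6}
Step 8: wait(T2) -> count=0 queue=[T1,T2] holders={T3,T6}
Step 9: wait(T5) -> count=0 queue=[T1,T2,T5] holders={T3,T6}
Step 10: wait(T4) -> count=0 queue=[T1,T2,T5,T4] holders={T3,T6}
Step 11: signal(T3) -> count=0 queue=[T2,T5,T4] holders={T1,T6}
Step 12: wait(T3) -> count=0 queue=[T2,T5,T4,T3] holders={T1,T6}
Final holders: T1,T6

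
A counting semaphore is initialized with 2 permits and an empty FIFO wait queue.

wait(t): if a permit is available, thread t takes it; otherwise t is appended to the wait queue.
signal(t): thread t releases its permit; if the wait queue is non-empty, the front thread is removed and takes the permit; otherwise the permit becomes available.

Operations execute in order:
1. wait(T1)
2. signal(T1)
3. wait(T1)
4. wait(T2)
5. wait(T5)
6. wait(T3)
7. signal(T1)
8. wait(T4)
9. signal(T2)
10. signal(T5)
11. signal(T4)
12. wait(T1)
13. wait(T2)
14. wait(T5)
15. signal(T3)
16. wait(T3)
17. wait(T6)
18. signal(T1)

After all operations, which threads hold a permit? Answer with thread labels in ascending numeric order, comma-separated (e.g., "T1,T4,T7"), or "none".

Step 1: wait(T1) -> count=1 queue=[] holders={T1}
Step 2: signal(T1) -> count=2 queue=[] holders={none}
Step 3: wait(T1) -> count=1 queue=[] holders={T1}
Step 4: wait(T2) -> count=0 queue=[] holders={T1,T2}
Step 5: wait(T5) -> count=0 queue=[T5] holders={T1,T2}
Step 6: wait(T3) -> count=0 queue=[T5,T3] holders={T1,T2}
Step 7: signal(T1) -> count=0 queue=[T3] holders={T2,T5}
Step 8: wait(T4) -> count=0 queue=[T3,T4] holders={T2,T5}
Step 9: signal(T2) -> count=0 queue=[T4] holders={T3,T5}
Step 10: signal(T5) -> count=0 queue=[] holders={T3,T4}
Step 11: signal(T4) -> count=1 queue=[] holders={T3}
Step 12: wait(T1) -> count=0 queue=[] holders={T1,T3}
Step 13: wait(T2) -> count=0 queue=[T2] holders={T1,T3}
Step 14: wait(T5) -> count=0 queue=[T2,T5] holders={T1,T3}
Step 15: signal(T3) -> count=0 queue=[T5] holders={T1,T2}
Step 16: wait(T3) -> count=0 queue=[T5,T3] holders={T1,T2}
Step 17: wait(T6) -> count=0 queue=[T5,T3,T6] holders={T1,T2}
Step 18: signal(T1) -> count=0 queue=[T3,T6] holders={T2,T5}
Final holders: T2,T5

Answer: T2,T5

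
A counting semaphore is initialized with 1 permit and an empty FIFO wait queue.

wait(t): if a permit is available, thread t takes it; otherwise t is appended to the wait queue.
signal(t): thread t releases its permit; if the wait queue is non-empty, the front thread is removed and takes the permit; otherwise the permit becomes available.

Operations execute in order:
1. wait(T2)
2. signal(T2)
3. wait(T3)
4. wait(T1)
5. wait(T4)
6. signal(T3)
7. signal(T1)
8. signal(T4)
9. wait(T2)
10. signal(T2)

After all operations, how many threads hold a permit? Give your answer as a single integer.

Step 1: wait(T2) -> count=0 queue=[] holders={T2}
Step 2: signal(T2) -> count=1 queue=[] holders={none}
Step 3: wait(T3) -> count=0 queue=[] holders={T3}
Step 4: wait(T1) -> count=0 queue=[T1] holders={T3}
Step 5: wait(T4) -> count=0 queue=[T1,T4] holders={T3}
Step 6: signal(T3) -> count=0 queue=[T4] holders={T1}
Step 7: signal(T1) -> count=0 queue=[] holders={T4}
Step 8: signal(T4) -> count=1 queue=[] holders={none}
Step 9: wait(T2) -> count=0 queue=[] holders={T2}
Step 10: signal(T2) -> count=1 queue=[] holders={none}
Final holders: {none} -> 0 thread(s)

Answer: 0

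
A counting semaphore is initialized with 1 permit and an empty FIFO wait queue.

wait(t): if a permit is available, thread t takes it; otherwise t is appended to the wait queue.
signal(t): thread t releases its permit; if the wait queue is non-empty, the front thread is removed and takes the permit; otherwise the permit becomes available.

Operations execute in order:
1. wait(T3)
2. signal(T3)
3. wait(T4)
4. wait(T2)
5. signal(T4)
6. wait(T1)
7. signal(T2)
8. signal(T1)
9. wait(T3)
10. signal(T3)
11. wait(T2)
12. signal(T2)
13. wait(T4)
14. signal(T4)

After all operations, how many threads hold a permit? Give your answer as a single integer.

Answer: 0

Derivation:
Step 1: wait(T3) -> count=0 queue=[] holders={T3}
Step 2: signal(T3) -> count=1 queue=[] holders={none}
Step 3: wait(T4) -> count=0 queue=[] holders={T4}
Step 4: wait(T2) -> count=0 queue=[T2] holders={T4}
Step 5: signal(T4) -> count=0 queue=[] holders={T2}
Step 6: wait(T1) -> count=0 queue=[T1] holders={T2}
Step 7: signal(T2) -> count=0 queue=[] holders={T1}
Step 8: signal(T1) -> count=1 queue=[] holders={none}
Step 9: wait(T3) -> count=0 queue=[] holders={T3}
Step 10: signal(T3) -> count=1 queue=[] holders={none}
Step 11: wait(T2) -> count=0 queue=[] holders={T2}
Step 12: signal(T2) -> count=1 queue=[] holders={none}
Step 13: wait(T4) -> count=0 queue=[] holders={T4}
Step 14: signal(T4) -> count=1 queue=[] holders={none}
Final holders: {none} -> 0 thread(s)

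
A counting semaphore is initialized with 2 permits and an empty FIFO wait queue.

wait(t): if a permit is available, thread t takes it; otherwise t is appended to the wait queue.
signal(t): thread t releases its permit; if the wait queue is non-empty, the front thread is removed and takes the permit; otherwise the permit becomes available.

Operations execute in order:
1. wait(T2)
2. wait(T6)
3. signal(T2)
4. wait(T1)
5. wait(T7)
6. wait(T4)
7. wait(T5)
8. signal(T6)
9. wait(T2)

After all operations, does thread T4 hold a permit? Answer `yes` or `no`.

Step 1: wait(T2) -> count=1 queue=[] holders={T2}
Step 2: wait(T6) -> count=0 queue=[] holders={T2,T6}
Step 3: signal(T2) -> count=1 queue=[] holders={T6}
Step 4: wait(T1) -> count=0 queue=[] holders={T1,T6}
Step 5: wait(T7) -> count=0 queue=[T7] holders={T1,T6}
Step 6: wait(T4) -> count=0 queue=[T7,T4] holders={T1,T6}
Step 7: wait(T5) -> count=0 queue=[T7,T4,T5] holders={T1,T6}
Step 8: signal(T6) -> count=0 queue=[T4,T5] holders={T1,T7}
Step 9: wait(T2) -> count=0 queue=[T4,T5,T2] holders={T1,T7}
Final holders: {T1,T7} -> T4 not in holders

Answer: no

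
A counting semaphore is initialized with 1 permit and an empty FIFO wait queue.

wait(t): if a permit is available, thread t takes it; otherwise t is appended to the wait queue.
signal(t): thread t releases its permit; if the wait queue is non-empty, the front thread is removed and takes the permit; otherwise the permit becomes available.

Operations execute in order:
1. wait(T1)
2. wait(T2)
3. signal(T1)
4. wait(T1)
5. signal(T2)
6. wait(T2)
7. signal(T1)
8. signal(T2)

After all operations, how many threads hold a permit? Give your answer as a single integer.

Step 1: wait(T1) -> count=0 queue=[] holders={T1}
Step 2: wait(T2) -> count=0 queue=[T2] holders={T1}
Step 3: signal(T1) -> count=0 queue=[] holders={T2}
Step 4: wait(T1) -> count=0 queue=[T1] holders={T2}
Step 5: signal(T2) -> count=0 queue=[] holders={T1}
Step 6: wait(T2) -> count=0 queue=[T2] holders={T1}
Step 7: signal(T1) -> count=0 queue=[] holders={T2}
Step 8: signal(T2) -> count=1 queue=[] holders={none}
Final holders: {none} -> 0 thread(s)

Answer: 0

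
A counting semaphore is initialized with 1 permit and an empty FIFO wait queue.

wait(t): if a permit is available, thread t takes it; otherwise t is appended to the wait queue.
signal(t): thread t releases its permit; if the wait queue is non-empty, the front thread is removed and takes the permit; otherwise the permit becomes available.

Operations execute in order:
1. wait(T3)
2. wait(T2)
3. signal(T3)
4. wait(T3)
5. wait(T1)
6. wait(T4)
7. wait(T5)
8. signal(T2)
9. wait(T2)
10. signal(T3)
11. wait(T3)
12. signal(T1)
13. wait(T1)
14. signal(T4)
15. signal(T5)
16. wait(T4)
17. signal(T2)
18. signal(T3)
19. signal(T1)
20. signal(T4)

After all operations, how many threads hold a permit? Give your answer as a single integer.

Step 1: wait(T3) -> count=0 queue=[] holders={T3}
Step 2: wait(T2) -> count=0 queue=[T2] holders={T3}
Step 3: signal(T3) -> count=0 queue=[] holders={T2}
Step 4: wait(T3) -> count=0 queue=[T3] holders={T2}
Step 5: wait(T1) -> count=0 queue=[T3,T1] holders={T2}
Step 6: wait(T4) -> count=0 queue=[T3,T1,T4] holders={T2}
Step 7: wait(T5) -> count=0 queue=[T3,T1,T4,T5] holders={T2}
Step 8: signal(T2) -> count=0 queue=[T1,T4,T5] holders={T3}
Step 9: wait(T2) -> count=0 queue=[T1,T4,T5,T2] holders={T3}
Step 10: signal(T3) -> count=0 queue=[T4,T5,T2] holders={T1}
Step 11: wait(T3) -> count=0 queue=[T4,T5,T2,T3] holders={T1}
Step 12: signal(T1) -> count=0 queue=[T5,T2,T3] holders={T4}
Step 13: wait(T1) -> count=0 queue=[T5,T2,T3,T1] holders={T4}
Step 14: signal(T4) -> count=0 queue=[T2,T3,T1] holders={T5}
Step 15: signal(T5) -> count=0 queue=[T3,T1] holders={T2}
Step 16: wait(T4) -> count=0 queue=[T3,T1,T4] holders={T2}
Step 17: signal(T2) -> count=0 queue=[T1,T4] holders={T3}
Step 18: signal(T3) -> count=0 queue=[T4] holders={T1}
Step 19: signal(T1) -> count=0 queue=[] holders={T4}
Step 20: signal(T4) -> count=1 queue=[] holders={none}
Final holders: {none} -> 0 thread(s)

Answer: 0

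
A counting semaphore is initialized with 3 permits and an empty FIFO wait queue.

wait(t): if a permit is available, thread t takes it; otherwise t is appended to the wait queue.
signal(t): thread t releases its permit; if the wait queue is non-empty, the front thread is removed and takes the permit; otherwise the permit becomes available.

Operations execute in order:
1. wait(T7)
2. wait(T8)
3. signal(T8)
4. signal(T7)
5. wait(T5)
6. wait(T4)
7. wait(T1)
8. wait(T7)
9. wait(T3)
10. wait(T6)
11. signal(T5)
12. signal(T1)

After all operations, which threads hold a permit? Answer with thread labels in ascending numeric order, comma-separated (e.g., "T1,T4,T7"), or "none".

Step 1: wait(T7) -> count=2 queue=[] holders={T7}
Step 2: wait(T8) -> count=1 queue=[] holders={T7,T8}
Step 3: signal(T8) -> count=2 queue=[] holders={T7}
Step 4: signal(T7) -> count=3 queue=[] holders={none}
Step 5: wait(T5) -> count=2 queue=[] holders={T5}
Step 6: wait(T4) -> count=1 queue=[] holders={T4,T5}
Step 7: wait(T1) -> count=0 queue=[] holders={T1,T4,T5}
Step 8: wait(T7) -> count=0 queue=[T7] holders={T1,T4,T5}
Step 9: wait(T3) -> count=0 queue=[T7,T3] holders={T1,T4,T5}
Step 10: wait(T6) -> count=0 queue=[T7,T3,T6] holders={T1,T4,T5}
Step 11: signal(T5) -> count=0 queue=[T3,T6] holders={T1,T4,T7}
Step 12: signal(T1) -> count=0 queue=[T6] holders={T3,T4,T7}
Final holders: T3,T4,T7

Answer: T3,T4,T7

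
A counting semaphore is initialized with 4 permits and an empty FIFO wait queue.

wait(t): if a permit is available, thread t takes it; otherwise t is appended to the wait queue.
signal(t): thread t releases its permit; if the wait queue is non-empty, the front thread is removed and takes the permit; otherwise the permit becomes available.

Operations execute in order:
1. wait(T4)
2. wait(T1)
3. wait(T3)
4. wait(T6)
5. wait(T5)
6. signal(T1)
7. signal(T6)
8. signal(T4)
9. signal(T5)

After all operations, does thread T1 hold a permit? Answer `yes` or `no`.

Answer: no

Derivation:
Step 1: wait(T4) -> count=3 queue=[] holders={T4}
Step 2: wait(T1) -> count=2 queue=[] holders={T1,T4}
Step 3: wait(T3) -> count=1 queue=[] holders={T1,T3,T4}
Step 4: wait(T6) -> count=0 queue=[] holders={T1,T3,T4,T6}
Step 5: wait(T5) -> count=0 queue=[T5] holders={T1,T3,T4,T6}
Step 6: signal(T1) -> count=0 queue=[] holders={T3,T4,T5,T6}
Step 7: signal(T6) -> count=1 queue=[] holders={T3,T4,T5}
Step 8: signal(T4) -> count=2 queue=[] holders={T3,T5}
Step 9: signal(T5) -> count=3 queue=[] holders={T3}
Final holders: {T3} -> T1 not in holders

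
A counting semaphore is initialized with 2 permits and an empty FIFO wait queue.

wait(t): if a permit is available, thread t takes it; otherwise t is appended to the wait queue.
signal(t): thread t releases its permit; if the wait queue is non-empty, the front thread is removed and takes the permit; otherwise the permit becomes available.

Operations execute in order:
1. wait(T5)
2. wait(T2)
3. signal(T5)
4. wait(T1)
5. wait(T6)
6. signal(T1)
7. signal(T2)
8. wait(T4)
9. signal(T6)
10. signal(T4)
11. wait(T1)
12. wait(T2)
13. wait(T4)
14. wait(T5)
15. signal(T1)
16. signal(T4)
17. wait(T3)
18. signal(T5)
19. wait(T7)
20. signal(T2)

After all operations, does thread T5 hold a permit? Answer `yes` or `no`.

Step 1: wait(T5) -> count=1 queue=[] holders={T5}
Step 2: wait(T2) -> count=0 queue=[] holders={T2,T5}
Step 3: signal(T5) -> count=1 queue=[] holders={T2}
Step 4: wait(T1) -> count=0 queue=[] holders={T1,T2}
Step 5: wait(T6) -> count=0 queue=[T6] holders={T1,T2}
Step 6: signal(T1) -> count=0 queue=[] holders={T2,T6}
Step 7: signal(T2) -> count=1 queue=[] holders={T6}
Step 8: wait(T4) -> count=0 queue=[] holders={T4,T6}
Step 9: signal(T6) -> count=1 queue=[] holders={T4}
Step 10: signal(T4) -> count=2 queue=[] holders={none}
Step 11: wait(T1) -> count=1 queue=[] holders={T1}
Step 12: wait(T2) -> count=0 queue=[] holders={T1,T2}
Step 13: wait(T4) -> count=0 queue=[T4] holders={T1,T2}
Step 14: wait(T5) -> count=0 queue=[T4,T5] holders={T1,T2}
Step 15: signal(T1) -> count=0 queue=[T5] holders={T2,T4}
Step 16: signal(T4) -> count=0 queue=[] holders={T2,T5}
Step 17: wait(T3) -> count=0 queue=[T3] holders={T2,T5}
Step 18: signal(T5) -> count=0 queue=[] holders={T2,T3}
Step 19: wait(T7) -> count=0 queue=[T7] holders={T2,T3}
Step 20: signal(T2) -> count=0 queue=[] holders={T3,T7}
Final holders: {T3,T7} -> T5 not in holders

Answer: no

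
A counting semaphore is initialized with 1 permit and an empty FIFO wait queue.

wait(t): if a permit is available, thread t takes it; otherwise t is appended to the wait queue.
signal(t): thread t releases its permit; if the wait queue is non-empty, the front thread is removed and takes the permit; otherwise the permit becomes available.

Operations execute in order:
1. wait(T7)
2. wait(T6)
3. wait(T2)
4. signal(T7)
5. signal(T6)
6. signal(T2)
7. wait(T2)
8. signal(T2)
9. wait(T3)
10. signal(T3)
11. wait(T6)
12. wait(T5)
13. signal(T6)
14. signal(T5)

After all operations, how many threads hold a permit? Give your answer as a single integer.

Answer: 0

Derivation:
Step 1: wait(T7) -> count=0 queue=[] holders={T7}
Step 2: wait(T6) -> count=0 queue=[T6] holders={T7}
Step 3: wait(T2) -> count=0 queue=[T6,T2] holders={T7}
Step 4: signal(T7) -> count=0 queue=[T2] holders={T6}
Step 5: signal(T6) -> count=0 queue=[] holders={T2}
Step 6: signal(T2) -> count=1 queue=[] holders={none}
Step 7: wait(T2) -> count=0 queue=[] holders={T2}
Step 8: signal(T2) -> count=1 queue=[] holders={none}
Step 9: wait(T3) -> count=0 queue=[] holders={T3}
Step 10: signal(T3) -> count=1 queue=[] holders={none}
Step 11: wait(T6) -> count=0 queue=[] holders={T6}
Step 12: wait(T5) -> count=0 queue=[T5] holders={T6}
Step 13: signal(T6) -> count=0 queue=[] holders={T5}
Step 14: signal(T5) -> count=1 queue=[] holders={none}
Final holders: {none} -> 0 thread(s)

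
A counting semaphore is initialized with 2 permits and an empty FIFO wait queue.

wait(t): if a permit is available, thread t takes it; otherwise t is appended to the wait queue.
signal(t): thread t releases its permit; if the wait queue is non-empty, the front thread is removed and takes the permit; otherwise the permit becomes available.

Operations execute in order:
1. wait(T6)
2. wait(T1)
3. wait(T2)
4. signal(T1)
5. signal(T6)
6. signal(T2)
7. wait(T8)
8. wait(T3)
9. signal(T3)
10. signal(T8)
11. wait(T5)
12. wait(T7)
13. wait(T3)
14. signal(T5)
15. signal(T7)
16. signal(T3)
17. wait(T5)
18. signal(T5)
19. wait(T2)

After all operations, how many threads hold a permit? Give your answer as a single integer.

Answer: 1

Derivation:
Step 1: wait(T6) -> count=1 queue=[] holders={T6}
Step 2: wait(T1) -> count=0 queue=[] holders={T1,T6}
Step 3: wait(T2) -> count=0 queue=[T2] holders={T1,T6}
Step 4: signal(T1) -> count=0 queue=[] holders={T2,T6}
Step 5: signal(T6) -> count=1 queue=[] holders={T2}
Step 6: signal(T2) -> count=2 queue=[] holders={none}
Step 7: wait(T8) -> count=1 queue=[] holders={T8}
Step 8: wait(T3) -> count=0 queue=[] holders={T3,T8}
Step 9: signal(T3) -> count=1 queue=[] holders={T8}
Step 10: signal(T8) -> count=2 queue=[] holders={none}
Step 11: wait(T5) -> count=1 queue=[] holders={T5}
Step 12: wait(T7) -> count=0 queue=[] holders={T5,T7}
Step 13: wait(T3) -> count=0 queue=[T3] holders={T5,T7}
Step 14: signal(T5) -> count=0 queue=[] holders={T3,T7}
Step 15: signal(T7) -> count=1 queue=[] holders={T3}
Step 16: signal(T3) -> count=2 queue=[] holders={none}
Step 17: wait(T5) -> count=1 queue=[] holders={T5}
Step 18: signal(T5) -> count=2 queue=[] holders={none}
Step 19: wait(T2) -> count=1 queue=[] holders={T2}
Final holders: {T2} -> 1 thread(s)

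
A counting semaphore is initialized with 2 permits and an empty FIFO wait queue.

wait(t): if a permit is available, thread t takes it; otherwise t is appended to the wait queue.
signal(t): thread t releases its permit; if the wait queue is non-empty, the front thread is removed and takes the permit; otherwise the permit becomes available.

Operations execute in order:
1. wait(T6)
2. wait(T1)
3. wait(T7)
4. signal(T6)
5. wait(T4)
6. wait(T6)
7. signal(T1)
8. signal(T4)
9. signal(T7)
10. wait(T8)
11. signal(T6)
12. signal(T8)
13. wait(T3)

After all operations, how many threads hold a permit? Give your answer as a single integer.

Step 1: wait(T6) -> count=1 queue=[] holders={T6}
Step 2: wait(T1) -> count=0 queue=[] holders={T1,T6}
Step 3: wait(T7) -> count=0 queue=[T7] holders={T1,T6}
Step 4: signal(T6) -> count=0 queue=[] holders={T1,T7}
Step 5: wait(T4) -> count=0 queue=[T4] holders={T1,T7}
Step 6: wait(T6) -> count=0 queue=[T4,T6] holders={T1,T7}
Step 7: signal(T1) -> count=0 queue=[T6] holders={T4,T7}
Step 8: signal(T4) -> count=0 queue=[] holders={T6,T7}
Step 9: signal(T7) -> count=1 queue=[] holders={T6}
Step 10: wait(T8) -> count=0 queue=[] holders={T6,T8}
Step 11: signal(T6) -> count=1 queue=[] holders={T8}
Step 12: signal(T8) -> count=2 queue=[] holders={none}
Step 13: wait(T3) -> count=1 queue=[] holders={T3}
Final holders: {T3} -> 1 thread(s)

Answer: 1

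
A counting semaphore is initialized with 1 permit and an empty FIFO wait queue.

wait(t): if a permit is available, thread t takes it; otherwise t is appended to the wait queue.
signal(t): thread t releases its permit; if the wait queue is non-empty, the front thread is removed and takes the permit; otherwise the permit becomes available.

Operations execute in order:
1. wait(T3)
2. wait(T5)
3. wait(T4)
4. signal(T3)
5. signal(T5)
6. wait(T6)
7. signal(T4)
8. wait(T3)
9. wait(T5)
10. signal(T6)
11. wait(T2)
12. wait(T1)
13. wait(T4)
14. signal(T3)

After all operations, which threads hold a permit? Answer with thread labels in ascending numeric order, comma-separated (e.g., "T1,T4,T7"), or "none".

Answer: T5

Derivation:
Step 1: wait(T3) -> count=0 queue=[] holders={T3}
Step 2: wait(T5) -> count=0 queue=[T5] holders={T3}
Step 3: wait(T4) -> count=0 queue=[T5,T4] holders={T3}
Step 4: signal(T3) -> count=0 queue=[T4] holders={T5}
Step 5: signal(T5) -> count=0 queue=[] holders={T4}
Step 6: wait(T6) -> count=0 queue=[T6] holders={T4}
Step 7: signal(T4) -> count=0 queue=[] holders={T6}
Step 8: wait(T3) -> count=0 queue=[T3] holders={T6}
Step 9: wait(T5) -> count=0 queue=[T3,T5] holders={T6}
Step 10: signal(T6) -> count=0 queue=[T5] holders={T3}
Step 11: wait(T2) -> count=0 queue=[T5,T2] holders={T3}
Step 12: wait(T1) -> count=0 queue=[T5,T2,T1] holders={T3}
Step 13: wait(T4) -> count=0 queue=[T5,T2,T1,T4] holders={T3}
Step 14: signal(T3) -> count=0 queue=[T2,T1,T4] holders={T5}
Final holders: T5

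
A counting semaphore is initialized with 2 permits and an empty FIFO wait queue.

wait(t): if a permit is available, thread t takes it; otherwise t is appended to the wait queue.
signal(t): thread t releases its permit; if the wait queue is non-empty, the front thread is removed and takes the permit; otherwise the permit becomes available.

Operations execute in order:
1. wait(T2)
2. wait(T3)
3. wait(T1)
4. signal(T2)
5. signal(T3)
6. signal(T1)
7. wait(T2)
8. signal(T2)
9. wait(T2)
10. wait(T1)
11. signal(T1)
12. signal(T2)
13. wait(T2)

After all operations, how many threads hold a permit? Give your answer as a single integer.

Answer: 1

Derivation:
Step 1: wait(T2) -> count=1 queue=[] holders={T2}
Step 2: wait(T3) -> count=0 queue=[] holders={T2,T3}
Step 3: wait(T1) -> count=0 queue=[T1] holders={T2,T3}
Step 4: signal(T2) -> count=0 queue=[] holders={T1,T3}
Step 5: signal(T3) -> count=1 queue=[] holders={T1}
Step 6: signal(T1) -> count=2 queue=[] holders={none}
Step 7: wait(T2) -> count=1 queue=[] holders={T2}
Step 8: signal(T2) -> count=2 queue=[] holders={none}
Step 9: wait(T2) -> count=1 queue=[] holders={T2}
Step 10: wait(T1) -> count=0 queue=[] holders={T1,T2}
Step 11: signal(T1) -> count=1 queue=[] holders={T2}
Step 12: signal(T2) -> count=2 queue=[] holders={none}
Step 13: wait(T2) -> count=1 queue=[] holders={T2}
Final holders: {T2} -> 1 thread(s)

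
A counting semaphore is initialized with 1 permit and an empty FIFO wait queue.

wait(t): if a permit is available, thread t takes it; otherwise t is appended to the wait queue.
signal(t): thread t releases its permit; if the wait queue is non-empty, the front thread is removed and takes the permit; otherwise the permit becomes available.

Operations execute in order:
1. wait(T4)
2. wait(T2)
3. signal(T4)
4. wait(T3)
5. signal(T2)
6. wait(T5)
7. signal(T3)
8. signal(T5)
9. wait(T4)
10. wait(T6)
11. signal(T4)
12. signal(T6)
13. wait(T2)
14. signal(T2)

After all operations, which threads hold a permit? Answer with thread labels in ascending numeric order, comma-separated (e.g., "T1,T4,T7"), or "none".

Step 1: wait(T4) -> count=0 queue=[] holders={T4}
Step 2: wait(T2) -> count=0 queue=[T2] holders={T4}
Step 3: signal(T4) -> count=0 queue=[] holders={T2}
Step 4: wait(T3) -> count=0 queue=[T3] holders={T2}
Step 5: signal(T2) -> count=0 queue=[] holders={T3}
Step 6: wait(T5) -> count=0 queue=[T5] holders={T3}
Step 7: signal(T3) -> count=0 queue=[] holders={T5}
Step 8: signal(T5) -> count=1 queue=[] holders={none}
Step 9: wait(T4) -> count=0 queue=[] holders={T4}
Step 10: wait(T6) -> count=0 queue=[T6] holders={T4}
Step 11: signal(T4) -> count=0 queue=[] holders={T6}
Step 12: signal(T6) -> count=1 queue=[] holders={none}
Step 13: wait(T2) -> count=0 queue=[] holders={T2}
Step 14: signal(T2) -> count=1 queue=[] holders={none}
Final holders: none

Answer: none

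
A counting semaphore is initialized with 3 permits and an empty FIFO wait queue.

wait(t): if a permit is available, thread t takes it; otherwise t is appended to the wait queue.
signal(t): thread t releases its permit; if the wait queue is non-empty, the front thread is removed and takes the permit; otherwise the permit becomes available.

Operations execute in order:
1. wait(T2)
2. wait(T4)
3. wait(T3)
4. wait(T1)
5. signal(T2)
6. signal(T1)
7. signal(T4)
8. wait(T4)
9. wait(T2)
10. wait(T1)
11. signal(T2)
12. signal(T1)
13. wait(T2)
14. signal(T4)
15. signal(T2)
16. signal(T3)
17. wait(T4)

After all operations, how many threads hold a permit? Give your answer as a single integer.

Answer: 1

Derivation:
Step 1: wait(T2) -> count=2 queue=[] holders={T2}
Step 2: wait(T4) -> count=1 queue=[] holders={T2,T4}
Step 3: wait(T3) -> count=0 queue=[] holders={T2,T3,T4}
Step 4: wait(T1) -> count=0 queue=[T1] holders={T2,T3,T4}
Step 5: signal(T2) -> count=0 queue=[] holders={T1,T3,T4}
Step 6: signal(T1) -> count=1 queue=[] holders={T3,T4}
Step 7: signal(T4) -> count=2 queue=[] holders={T3}
Step 8: wait(T4) -> count=1 queue=[] holders={T3,T4}
Step 9: wait(T2) -> count=0 queue=[] holders={T2,T3,T4}
Step 10: wait(T1) -> count=0 queue=[T1] holders={T2,T3,T4}
Step 11: signal(T2) -> count=0 queue=[] holders={T1,T3,T4}
Step 12: signal(T1) -> count=1 queue=[] holders={T3,T4}
Step 13: wait(T2) -> count=0 queue=[] holders={T2,T3,T4}
Step 14: signal(T4) -> count=1 queue=[] holders={T2,T3}
Step 15: signal(T2) -> count=2 queue=[] holders={T3}
Step 16: signal(T3) -> count=3 queue=[] holders={none}
Step 17: wait(T4) -> count=2 queue=[] holders={T4}
Final holders: {T4} -> 1 thread(s)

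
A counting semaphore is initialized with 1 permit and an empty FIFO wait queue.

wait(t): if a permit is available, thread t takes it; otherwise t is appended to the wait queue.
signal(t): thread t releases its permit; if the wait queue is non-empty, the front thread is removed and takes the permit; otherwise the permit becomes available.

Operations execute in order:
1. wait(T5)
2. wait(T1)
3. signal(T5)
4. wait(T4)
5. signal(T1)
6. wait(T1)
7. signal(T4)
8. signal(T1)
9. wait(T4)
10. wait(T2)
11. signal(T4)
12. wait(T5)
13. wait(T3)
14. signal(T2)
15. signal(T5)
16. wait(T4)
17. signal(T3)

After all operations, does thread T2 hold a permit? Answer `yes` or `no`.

Step 1: wait(T5) -> count=0 queue=[] holders={T5}
Step 2: wait(T1) -> count=0 queue=[T1] holders={T5}
Step 3: signal(T5) -> count=0 queue=[] holders={T1}
Step 4: wait(T4) -> count=0 queue=[T4] holders={T1}
Step 5: signal(T1) -> count=0 queue=[] holders={T4}
Step 6: wait(T1) -> count=0 queue=[T1] holders={T4}
Step 7: signal(T4) -> count=0 queue=[] holders={T1}
Step 8: signal(T1) -> count=1 queue=[] holders={none}
Step 9: wait(T4) -> count=0 queue=[] holders={T4}
Step 10: wait(T2) -> count=0 queue=[T2] holders={T4}
Step 11: signal(T4) -> count=0 queue=[] holders={T2}
Step 12: wait(T5) -> count=0 queue=[T5] holders={T2}
Step 13: wait(T3) -> count=0 queue=[T5,T3] holders={T2}
Step 14: signal(T2) -> count=0 queue=[T3] holders={T5}
Step 15: signal(T5) -> count=0 queue=[] holders={T3}
Step 16: wait(T4) -> count=0 queue=[T4] holders={T3}
Step 17: signal(T3) -> count=0 queue=[] holders={T4}
Final holders: {T4} -> T2 not in holders

Answer: no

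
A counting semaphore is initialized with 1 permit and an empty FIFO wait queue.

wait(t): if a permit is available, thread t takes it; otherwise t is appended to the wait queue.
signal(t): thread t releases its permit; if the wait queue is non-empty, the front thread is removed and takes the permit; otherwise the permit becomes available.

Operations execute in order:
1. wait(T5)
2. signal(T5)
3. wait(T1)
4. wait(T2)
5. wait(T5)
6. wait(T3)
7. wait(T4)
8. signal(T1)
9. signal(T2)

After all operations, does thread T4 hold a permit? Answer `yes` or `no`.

Step 1: wait(T5) -> count=0 queue=[] holders={T5}
Step 2: signal(T5) -> count=1 queue=[] holders={none}
Step 3: wait(T1) -> count=0 queue=[] holders={T1}
Step 4: wait(T2) -> count=0 queue=[T2] holders={T1}
Step 5: wait(T5) -> count=0 queue=[T2,T5] holders={T1}
Step 6: wait(T3) -> count=0 queue=[T2,T5,T3] holders={T1}
Step 7: wait(T4) -> count=0 queue=[T2,T5,T3,T4] holders={T1}
Step 8: signal(T1) -> count=0 queue=[T5,T3,T4] holders={T2}
Step 9: signal(T2) -> count=0 queue=[T3,T4] holders={T5}
Final holders: {T5} -> T4 not in holders

Answer: no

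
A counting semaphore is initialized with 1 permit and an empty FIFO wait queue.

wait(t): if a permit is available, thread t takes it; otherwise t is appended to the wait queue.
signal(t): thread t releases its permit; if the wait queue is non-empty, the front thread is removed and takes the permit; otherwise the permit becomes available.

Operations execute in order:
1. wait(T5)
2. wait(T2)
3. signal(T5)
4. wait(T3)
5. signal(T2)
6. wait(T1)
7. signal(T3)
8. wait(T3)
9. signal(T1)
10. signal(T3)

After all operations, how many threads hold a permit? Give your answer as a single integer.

Answer: 0

Derivation:
Step 1: wait(T5) -> count=0 queue=[] holders={T5}
Step 2: wait(T2) -> count=0 queue=[T2] holders={T5}
Step 3: signal(T5) -> count=0 queue=[] holders={T2}
Step 4: wait(T3) -> count=0 queue=[T3] holders={T2}
Step 5: signal(T2) -> count=0 queue=[] holders={T3}
Step 6: wait(T1) -> count=0 queue=[T1] holders={T3}
Step 7: signal(T3) -> count=0 queue=[] holders={T1}
Step 8: wait(T3) -> count=0 queue=[T3] holders={T1}
Step 9: signal(T1) -> count=0 queue=[] holders={T3}
Step 10: signal(T3) -> count=1 queue=[] holders={none}
Final holders: {none} -> 0 thread(s)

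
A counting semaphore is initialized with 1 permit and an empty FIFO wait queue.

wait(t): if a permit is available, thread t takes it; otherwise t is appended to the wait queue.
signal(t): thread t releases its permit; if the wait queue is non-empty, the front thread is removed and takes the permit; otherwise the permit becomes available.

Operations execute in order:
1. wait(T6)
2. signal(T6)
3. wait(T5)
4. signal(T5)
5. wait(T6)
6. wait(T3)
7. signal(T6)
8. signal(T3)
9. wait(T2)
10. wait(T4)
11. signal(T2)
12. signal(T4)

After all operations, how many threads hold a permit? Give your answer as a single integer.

Step 1: wait(T6) -> count=0 queue=[] holders={T6}
Step 2: signal(T6) -> count=1 queue=[] holders={none}
Step 3: wait(T5) -> count=0 queue=[] holders={T5}
Step 4: signal(T5) -> count=1 queue=[] holders={none}
Step 5: wait(T6) -> count=0 queue=[] holders={T6}
Step 6: wait(T3) -> count=0 queue=[T3] holders={T6}
Step 7: signal(T6) -> count=0 queue=[] holders={T3}
Step 8: signal(T3) -> count=1 queue=[] holders={none}
Step 9: wait(T2) -> count=0 queue=[] holders={T2}
Step 10: wait(T4) -> count=0 queue=[T4] holders={T2}
Step 11: signal(T2) -> count=0 queue=[] holders={T4}
Step 12: signal(T4) -> count=1 queue=[] holders={none}
Final holders: {none} -> 0 thread(s)

Answer: 0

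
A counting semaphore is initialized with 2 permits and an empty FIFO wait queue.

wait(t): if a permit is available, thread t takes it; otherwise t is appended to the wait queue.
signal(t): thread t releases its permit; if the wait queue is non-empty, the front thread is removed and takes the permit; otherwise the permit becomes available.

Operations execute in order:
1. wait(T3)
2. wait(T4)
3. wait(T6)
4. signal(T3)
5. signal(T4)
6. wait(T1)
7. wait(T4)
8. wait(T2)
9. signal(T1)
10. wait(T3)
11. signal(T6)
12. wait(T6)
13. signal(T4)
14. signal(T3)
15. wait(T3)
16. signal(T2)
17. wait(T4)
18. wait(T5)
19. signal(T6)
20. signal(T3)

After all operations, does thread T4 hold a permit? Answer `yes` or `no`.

Step 1: wait(T3) -> count=1 queue=[] holders={T3}
Step 2: wait(T4) -> count=0 queue=[] holders={T3,T4}
Step 3: wait(T6) -> count=0 queue=[T6] holders={T3,T4}
Step 4: signal(T3) -> count=0 queue=[] holders={T4,T6}
Step 5: signal(T4) -> count=1 queue=[] holders={T6}
Step 6: wait(T1) -> count=0 queue=[] holders={T1,T6}
Step 7: wait(T4) -> count=0 queue=[T4] holders={T1,T6}
Step 8: wait(T2) -> count=0 queue=[T4,T2] holders={T1,T6}
Step 9: signal(T1) -> count=0 queue=[T2] holders={T4,T6}
Step 10: wait(T3) -> count=0 queue=[T2,T3] holders={T4,T6}
Step 11: signal(T6) -> count=0 queue=[T3] holders={T2,T4}
Step 12: wait(T6) -> count=0 queue=[T3,T6] holders={T2,T4}
Step 13: signal(T4) -> count=0 queue=[T6] holders={T2,T3}
Step 14: signal(T3) -> count=0 queue=[] holders={T2,T6}
Step 15: wait(T3) -> count=0 queue=[T3] holders={T2,T6}
Step 16: signal(T2) -> count=0 queue=[] holders={T3,T6}
Step 17: wait(T4) -> count=0 queue=[T4] holders={T3,T6}
Step 18: wait(T5) -> count=0 queue=[T4,T5] holders={T3,T6}
Step 19: signal(T6) -> count=0 queue=[T5] holders={T3,T4}
Step 20: signal(T3) -> count=0 queue=[] holders={T4,T5}
Final holders: {T4,T5} -> T4 in holders

Answer: yes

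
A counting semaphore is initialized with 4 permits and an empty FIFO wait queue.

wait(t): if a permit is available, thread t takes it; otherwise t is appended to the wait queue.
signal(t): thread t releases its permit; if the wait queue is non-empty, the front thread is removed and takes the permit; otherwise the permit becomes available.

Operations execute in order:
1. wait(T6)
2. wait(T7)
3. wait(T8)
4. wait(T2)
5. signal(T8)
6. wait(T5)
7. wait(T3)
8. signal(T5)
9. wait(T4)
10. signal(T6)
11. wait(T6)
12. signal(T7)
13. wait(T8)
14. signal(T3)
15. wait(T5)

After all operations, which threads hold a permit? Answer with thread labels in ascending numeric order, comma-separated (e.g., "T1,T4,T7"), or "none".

Answer: T2,T4,T6,T8

Derivation:
Step 1: wait(T6) -> count=3 queue=[] holders={T6}
Step 2: wait(T7) -> count=2 queue=[] holders={T6,T7}
Step 3: wait(T8) -> count=1 queue=[] holders={T6,T7,T8}
Step 4: wait(T2) -> count=0 queue=[] holders={T2,T6,T7,T8}
Step 5: signal(T8) -> count=1 queue=[] holders={T2,T6,T7}
Step 6: wait(T5) -> count=0 queue=[] holders={T2,T5,T6,T7}
Step 7: wait(T3) -> count=0 queue=[T3] holders={T2,T5,T6,T7}
Step 8: signal(T5) -> count=0 queue=[] holders={T2,T3,T6,T7}
Step 9: wait(T4) -> count=0 queue=[T4] holders={T2,T3,T6,T7}
Step 10: signal(T6) -> count=0 queue=[] holders={T2,T3,T4,T7}
Step 11: wait(T6) -> count=0 queue=[T6] holders={T2,T3,T4,T7}
Step 12: signal(T7) -> count=0 queue=[] holders={T2,T3,T4,T6}
Step 13: wait(T8) -> count=0 queue=[T8] holders={T2,T3,T4,T6}
Step 14: signal(T3) -> count=0 queue=[] holders={T2,T4,T6,T8}
Step 15: wait(T5) -> count=0 queue=[T5] holders={T2,T4,T6,T8}
Final holders: T2,T4,T6,T8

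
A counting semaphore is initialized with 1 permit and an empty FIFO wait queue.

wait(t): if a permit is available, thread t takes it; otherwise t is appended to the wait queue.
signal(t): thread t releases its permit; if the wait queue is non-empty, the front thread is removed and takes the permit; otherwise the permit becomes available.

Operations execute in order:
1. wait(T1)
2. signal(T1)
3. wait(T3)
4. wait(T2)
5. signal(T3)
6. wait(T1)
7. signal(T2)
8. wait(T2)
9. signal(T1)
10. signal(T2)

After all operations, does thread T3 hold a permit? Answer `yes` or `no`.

Step 1: wait(T1) -> count=0 queue=[] holders={T1}
Step 2: signal(T1) -> count=1 queue=[] holders={none}
Step 3: wait(T3) -> count=0 queue=[] holders={T3}
Step 4: wait(T2) -> count=0 queue=[T2] holders={T3}
Step 5: signal(T3) -> count=0 queue=[] holders={T2}
Step 6: wait(T1) -> count=0 queue=[T1] holders={T2}
Step 7: signal(T2) -> count=0 queue=[] holders={T1}
Step 8: wait(T2) -> count=0 queue=[T2] holders={T1}
Step 9: signal(T1) -> count=0 queue=[] holders={T2}
Step 10: signal(T2) -> count=1 queue=[] holders={none}
Final holders: {none} -> T3 not in holders

Answer: no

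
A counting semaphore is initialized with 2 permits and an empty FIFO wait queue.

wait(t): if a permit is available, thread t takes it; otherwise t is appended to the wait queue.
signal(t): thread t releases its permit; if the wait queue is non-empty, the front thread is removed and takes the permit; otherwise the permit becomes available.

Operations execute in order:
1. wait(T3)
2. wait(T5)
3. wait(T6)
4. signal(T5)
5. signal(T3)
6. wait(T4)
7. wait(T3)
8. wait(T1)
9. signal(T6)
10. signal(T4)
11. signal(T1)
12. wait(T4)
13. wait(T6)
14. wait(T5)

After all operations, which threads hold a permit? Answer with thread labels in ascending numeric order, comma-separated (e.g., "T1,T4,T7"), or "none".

Answer: T3,T4

Derivation:
Step 1: wait(T3) -> count=1 queue=[] holders={T3}
Step 2: wait(T5) -> count=0 queue=[] holders={T3,T5}
Step 3: wait(T6) -> count=0 queue=[T6] holders={T3,T5}
Step 4: signal(T5) -> count=0 queue=[] holders={T3,T6}
Step 5: signal(T3) -> count=1 queue=[] holders={T6}
Step 6: wait(T4) -> count=0 queue=[] holders={T4,T6}
Step 7: wait(T3) -> count=0 queue=[T3] holders={T4,T6}
Step 8: wait(T1) -> count=0 queue=[T3,T1] holders={T4,T6}
Step 9: signal(T6) -> count=0 queue=[T1] holders={T3,T4}
Step 10: signal(T4) -> count=0 queue=[] holders={T1,T3}
Step 11: signal(T1) -> count=1 queue=[] holders={T3}
Step 12: wait(T4) -> count=0 queue=[] holders={T3,T4}
Step 13: wait(T6) -> count=0 queue=[T6] holders={T3,T4}
Step 14: wait(T5) -> count=0 queue=[T6,T5] holders={T3,T4}
Final holders: T3,T4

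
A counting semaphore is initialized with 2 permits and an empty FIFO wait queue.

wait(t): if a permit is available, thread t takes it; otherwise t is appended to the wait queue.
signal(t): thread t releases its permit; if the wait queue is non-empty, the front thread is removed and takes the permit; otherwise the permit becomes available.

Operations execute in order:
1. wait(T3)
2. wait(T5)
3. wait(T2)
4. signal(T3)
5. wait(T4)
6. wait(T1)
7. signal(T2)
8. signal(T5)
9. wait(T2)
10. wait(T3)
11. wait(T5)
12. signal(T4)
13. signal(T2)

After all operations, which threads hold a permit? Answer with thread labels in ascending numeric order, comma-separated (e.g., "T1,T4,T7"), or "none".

Answer: T1,T3

Derivation:
Step 1: wait(T3) -> count=1 queue=[] holders={T3}
Step 2: wait(T5) -> count=0 queue=[] holders={T3,T5}
Step 3: wait(T2) -> count=0 queue=[T2] holders={T3,T5}
Step 4: signal(T3) -> count=0 queue=[] holders={T2,T5}
Step 5: wait(T4) -> count=0 queue=[T4] holders={T2,T5}
Step 6: wait(T1) -> count=0 queue=[T4,T1] holders={T2,T5}
Step 7: signal(T2) -> count=0 queue=[T1] holders={T4,T5}
Step 8: signal(T5) -> count=0 queue=[] holders={T1,T4}
Step 9: wait(T2) -> count=0 queue=[T2] holders={T1,T4}
Step 10: wait(T3) -> count=0 queue=[T2,T3] holders={T1,T4}
Step 11: wait(T5) -> count=0 queue=[T2,T3,T5] holders={T1,T4}
Step 12: signal(T4) -> count=0 queue=[T3,T5] holders={T1,T2}
Step 13: signal(T2) -> count=0 queue=[T5] holders={T1,T3}
Final holders: T1,T3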